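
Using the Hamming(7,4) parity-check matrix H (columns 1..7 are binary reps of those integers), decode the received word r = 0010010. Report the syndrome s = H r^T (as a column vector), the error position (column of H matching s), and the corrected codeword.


s = (1, 0, 1)^T, error position = 5, corrected codeword c = 0010110

Compute s = H r^T mod 2 one row at a time:
  s_1 = 0 + 0 + 1 + 0 = 1 ≡ 1 (mod 2).
  s_2 = 0 + 1 + 1 + 0 = 2 ≡ 0 (mod 2).
  s_3 = 0 + 1 + 0 + 0 = 1 ≡ 1 (mod 2).
s = (1, 0, 1)^T — this equals column 5 of H (binary 101), so error is at position 5.
Correct: flip bit 5 of r = 0010010 to get c = 0010110.


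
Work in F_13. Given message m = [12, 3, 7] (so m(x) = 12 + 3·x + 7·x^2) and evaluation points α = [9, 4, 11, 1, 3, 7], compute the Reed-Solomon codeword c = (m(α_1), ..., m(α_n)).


c = [8, 6, 8, 9, 6, 12]

Message polynomial: m(x) = 12 + 3·x + 7·x^2 (mod 13).
For each evaluation point α_i, compute m(α_i) mod 13:
  α_1 = 9: Horner steps 7 → 1 → 8, so m(9) = 8.
  α_2 = 4: Horner steps 7 → 5 → 6, so m(4) = 6.
  α_3 = 11: Horner steps 7 → 2 → 8, so m(11) = 8.
  α_4 = 1: Horner steps 7 → 10 → 9, so m(1) = 9.
  α_5 = 3: Horner steps 7 → 11 → 6, so m(3) = 6.
  α_6 = 7: Horner steps 7 → 0 → 12, so m(7) = 12.
Codeword c = [8, 6, 8, 9, 6, 12] ∈ F_13^6.


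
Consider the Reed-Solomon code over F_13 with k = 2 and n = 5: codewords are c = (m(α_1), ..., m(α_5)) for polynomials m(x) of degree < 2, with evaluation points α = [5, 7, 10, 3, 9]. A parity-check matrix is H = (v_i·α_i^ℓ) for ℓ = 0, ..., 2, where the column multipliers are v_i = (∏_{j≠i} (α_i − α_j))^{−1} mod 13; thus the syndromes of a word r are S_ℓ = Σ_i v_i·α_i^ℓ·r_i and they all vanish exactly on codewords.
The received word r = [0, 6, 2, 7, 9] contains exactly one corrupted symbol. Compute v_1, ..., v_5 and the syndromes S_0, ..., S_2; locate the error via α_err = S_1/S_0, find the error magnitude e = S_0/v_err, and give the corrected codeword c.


S = (9, 3, 1), error at position 5, error magnitude e = 10, c = [0, 6, 2, 7, 12].

Step 1: column multipliers v_i = (∏_{j≠i}(α_i − α_j))^{−1} mod 13.
  i = 1 (α = 5): (5−7)(5−10)(5−3)(5−9) = (−2)·(−5)·2·(−4) = −80 ≡ 11, so v_1 = 11^{−1} = 6 (mod 13).
  i = 2 (α = 7): (7−5)(7−10)(7−3)(7−9) = 2·(−3)·4·(−2) = 48 ≡ 9, so v_2 = 9^{−1} = 3 (mod 13).
  i = 3 (α = 10): (10−5)(10−7)(10−3)(10−9) = 5·3·7·1 = 105 ≡ 1, so v_3 = 1^{−1} = 1 (mod 13).
  i = 4 (α = 3): (3−5)(3−7)(3−10)(3−9) = (−2)·(−4)·(−7)·(−6) = 336 ≡ 11, so v_4 = 11^{−1} = 6 (mod 13).
  i = 5 (α = 9): (9−5)(9−7)(9−10)(9−3) = 4·2·(−1)·6 = −48 ≡ 4, so v_5 = 4^{−1} = 10 (mod 13).
  v = [6, 3, 1, 6, 10].
Step 2: syndromes of r = [0, 6, 2, 7, 9] (all sums mod 13).
  S_0 = Σ v_i r_i = 6·0 + 3·6 + 1·2 + 6·7 + 10·9 = 152 ≡ 9.
  S_1 = Σ v_i α_i r_i = 6·5·0 + 3·7·6 + 1·10·2 + 6·3·7 + 10·9·9 = 1082 ≡ 3.
  α_i^2 mod 13 = [12, 10, 9, 9, 3].
  S_2 = Σ v_i α_i^2 r_i = 6·12·0 + 3·10·6 + 1·9·2 + 6·9·7 + 10·3·9 = 846 ≡ 1.
  S = (9, 3, 1) ≠ 0, so r is not a codeword (an error is present).
Step 3: locate the error. For a single error e at position i, S_ℓ = v_i·e·α_i^ℓ, so α_err = S_1/S_0.
  S_0^{−1} = 9^{−1} = 3 (mod 13), so α_err = 3·3 = 9 ≡ 9 = α_5. Error position i = 5.
  Consistency check: S_2/S_1 = 1·9 = 9 ≡ 9 = α_err ✓ (single-error assumption holds).
Step 4: error magnitude e = S_0/v_5 = S_0·∏_{j≠5}(α_5 − α_j) = 9·4 = 36 ≡ 10 (mod 13).
Step 5: correct position 5: c_5 = r_5 − e = 9 − 10 ≡ 12 (mod 13). Hence c = [0, 6, 2, 7, 12].
  Check: interpolating c through the α_i gives m(x) = 11 + 3·x (degree < 2) with m(α_i) = c_i for every i, so c is indeed a codeword.


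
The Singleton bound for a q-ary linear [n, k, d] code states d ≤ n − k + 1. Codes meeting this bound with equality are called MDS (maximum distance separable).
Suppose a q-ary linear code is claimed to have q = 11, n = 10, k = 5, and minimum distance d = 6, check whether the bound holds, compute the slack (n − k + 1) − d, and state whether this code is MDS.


Singleton RHS = n − k + 1 = 6, slack = 0, bound satisfied, MDS.

Singleton bound: d ≤ n − k + 1.
Here n = 10, k = 5, so n − k + 1 = 6.
Given d = 6, check d ≤ 6: YES.
Slack = (n − k + 1) − d = 0.
The code is MDS (slack = 0).
Description: the claimed parameters are [10, 5, 6]_11; such a code would be MDS (meets Singleton bound).


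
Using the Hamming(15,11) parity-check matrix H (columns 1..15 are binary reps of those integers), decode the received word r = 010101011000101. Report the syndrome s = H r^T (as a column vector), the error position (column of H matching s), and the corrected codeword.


s = (0, 0, 1, 1)^T, error position = 3, corrected codeword c = 011101011000101

Compute s = H r^T mod 2 one row at a time:
  s_1 = 1 + 1 + 0 + 0 + 0 + 1 + 0 + 1 = 4 ≡ 0 (mod 2).
  s_2 = 1 + 0 + 1 + 0 + 0 + 1 + 0 + 1 = 4 ≡ 0 (mod 2).
  s_3 = 1 + 0 + 1 + 0 + 0 + 0 + 0 + 1 = 3 ≡ 1 (mod 2).
  s_4 = 0 + 0 + 0 + 0 + 1 + 0 + 1 + 1 = 3 ≡ 1 (mod 2).
s = (0, 0, 1, 1)^T — this equals column 3 of H (binary 0011), so error is at position 3.
Correct: flip bit 3 of r = 010101011000101 to get c = 011101011000101.


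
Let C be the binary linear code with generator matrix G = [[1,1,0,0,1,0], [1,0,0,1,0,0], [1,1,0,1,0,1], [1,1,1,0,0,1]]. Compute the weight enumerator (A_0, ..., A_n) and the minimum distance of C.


Weight distribution: A_0 = 1, A_2 = 4, A_3 = 6, A_4 = 3, A_5 = 2. Minimum distance d = 2.

Enumerate all 2^4 = 16 messages m ∈ F_2^4.
For each, compute codeword c = mG in F_2^6, then tally its weight.
  m = 0000 → c = 000000, weight = 0.
  m = 1000 → c = 110010, weight = 3.
  m = 0100 → c = 100100, weight = 2.
  m = 1100 → c = 010110, weight = 3.
  m = 0010 → c = 110101, weight = 4.
  m = 1010 → c = 000111, weight = 3.
  m = 0110 → c = 010001, weight = 2.
  m = 1110 → c = 100011, weight = 3.
  m = 0001 → c = 111001, weight = 4.
  m = 1001 → c = 001011, weight = 3.
  m = 0101 → c = 011101, weight = 4.
  m = 1101 → c = 101111, weight = 5.
  m = 0011 → c = 001100, weight = 2.
  m = 1011 → c = 111110, weight = 5.
  m = 0111 → c = 101000, weight = 2.
  m = 1111 → c = 011010, weight = 3.
Tally weights:
  weight 0: 1 codewords.
  weight 2: 4 codewords.
  weight 3: 6 codewords.
  weight 4: 3 codewords.
  weight 5: 2 codewords.
Minimum distance d = smallest w > 0 with A_w > 0 = 2.
Sanity: Σ A_w = 16 = 2^4 = 16 ✓.


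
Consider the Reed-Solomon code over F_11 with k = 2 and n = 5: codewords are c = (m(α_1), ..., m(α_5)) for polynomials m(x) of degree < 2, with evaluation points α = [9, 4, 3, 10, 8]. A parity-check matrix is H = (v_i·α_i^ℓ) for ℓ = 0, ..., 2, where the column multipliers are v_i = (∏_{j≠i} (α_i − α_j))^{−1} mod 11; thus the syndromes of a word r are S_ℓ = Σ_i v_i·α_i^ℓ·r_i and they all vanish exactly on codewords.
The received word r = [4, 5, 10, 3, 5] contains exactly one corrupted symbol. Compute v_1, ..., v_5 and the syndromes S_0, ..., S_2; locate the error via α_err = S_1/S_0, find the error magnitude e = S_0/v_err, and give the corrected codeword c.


S = (7, 6, 2), error at position 2, error magnitude e = 7, c = [4, 9, 10, 3, 5].

Step 1: column multipliers v_i = (∏_{j≠i}(α_i − α_j))^{−1} mod 11.
  i = 1 (α = 9): (9−4)(9−3)(9−10)(9−8) = 5·6·(−1)·1 = −30 ≡ 3, so v_1 = 3^{−1} = 4 (mod 11).
  i = 2 (α = 4): (4−9)(4−3)(4−10)(4−8) = (−5)·1·(−6)·(−4) = −120 ≡ 1, so v_2 = 1^{−1} = 1 (mod 11).
  i = 3 (α = 3): (3−9)(3−4)(3−10)(3−8) = (−6)·(−1)·(−7)·(−5) = 210 ≡ 1, so v_3 = 1^{−1} = 1 (mod 11).
  i = 4 (α = 10): (10−9)(10−4)(10−3)(10−8) = 1·6·7·2 = 84 ≡ 7, so v_4 = 7^{−1} = 8 (mod 11).
  i = 5 (α = 8): (8−9)(8−4)(8−3)(8−10) = (−1)·4·5·(−2) = 40 ≡ 7, so v_5 = 7^{−1} = 8 (mod 11).
  v = [4, 1, 1, 8, 8].
Step 2: syndromes of r = [4, 5, 10, 3, 5] (all sums mod 11).
  S_0 = Σ v_i r_i = 4·4 + 1·5 + 1·10 + 8·3 + 8·5 = 95 ≡ 7.
  S_1 = Σ v_i α_i r_i = 4·9·4 + 1·4·5 + 1·3·10 + 8·10·3 + 8·8·5 = 754 ≡ 6.
  α_i^2 mod 11 = [4, 5, 9, 1, 9].
  S_2 = Σ v_i α_i^2 r_i = 4·4·4 + 1·5·5 + 1·9·10 + 8·1·3 + 8·9·5 = 563 ≡ 2.
  S = (7, 6, 2) ≠ 0, so r is not a codeword (an error is present).
Step 3: locate the error. For a single error e at position i, S_ℓ = v_i·e·α_i^ℓ, so α_err = S_1/S_0.
  S_0^{−1} = 7^{−1} = 8 (mod 11), so α_err = 6·8 = 48 ≡ 4 = α_2. Error position i = 2.
  Consistency check: S_2/S_1 = 2·2 = 4 ≡ 4 = α_err ✓ (single-error assumption holds).
Step 4: error magnitude e = S_0/v_2 = S_0·∏_{j≠2}(α_2 − α_j) = 7·1 = 7 ≡ 7 (mod 11).
Step 5: correct position 2: c_2 = r_2 − e = 5 − 7 ≡ 9 (mod 11). Hence c = [4, 9, 10, 3, 5].
  Check: interpolating c through the α_i gives m(x) = 2 + 10·x (degree < 2) with m(α_i) = c_i for every i, so c is indeed a codeword.


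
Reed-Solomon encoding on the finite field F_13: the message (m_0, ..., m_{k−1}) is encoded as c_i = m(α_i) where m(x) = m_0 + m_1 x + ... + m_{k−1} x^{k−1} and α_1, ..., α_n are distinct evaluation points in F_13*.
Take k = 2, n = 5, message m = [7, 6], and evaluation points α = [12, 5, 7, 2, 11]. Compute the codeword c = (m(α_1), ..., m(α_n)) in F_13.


c = [1, 11, 10, 6, 8]

Message polynomial: m(x) = 7 + 6·x (mod 13).
For each evaluation point α_i, compute m(α_i) mod 13:
  α_1 = 12: Horner steps 6 → 1, so m(12) = 1.
  α_2 = 5: Horner steps 6 → 11, so m(5) = 11.
  α_3 = 7: Horner steps 6 → 10, so m(7) = 10.
  α_4 = 2: Horner steps 6 → 6, so m(2) = 6.
  α_5 = 11: Horner steps 6 → 8, so m(11) = 8.
Codeword c = [1, 11, 10, 6, 8] ∈ F_13^5.


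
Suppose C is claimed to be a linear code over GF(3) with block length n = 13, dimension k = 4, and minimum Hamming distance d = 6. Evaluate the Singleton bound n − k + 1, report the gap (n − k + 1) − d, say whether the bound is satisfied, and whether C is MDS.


Singleton RHS = n − k + 1 = 10, slack = 4, bound satisfied, not MDS.

Singleton bound: d ≤ n − k + 1.
Here n = 13, k = 4, so n − k + 1 = 10.
Given d = 6, check d ≤ 10: YES.
Slack = (n − k + 1) − d = 4.
The code is NOT MDS (slack = 4 > 0).
Description: the claimed parameters are [13, 4, 6]_3; such a code would be non-MDS.


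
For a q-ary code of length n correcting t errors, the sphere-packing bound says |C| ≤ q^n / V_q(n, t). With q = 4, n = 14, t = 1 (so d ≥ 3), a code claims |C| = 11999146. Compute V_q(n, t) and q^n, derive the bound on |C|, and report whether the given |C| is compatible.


V_q(n, t) = 43, q^n = 268435456, Hamming bound = 6242685, |C| = 11999146 > bound (violated).

Step 1: Compute V_q(n, t) = Σ_{j=0}^1 C(n, j) (q−1)^j.
  j = 0: C(14,0)·(3)^0 = 1·1 = 1.
  j = 1: C(14,1)·(3)^1 = 14·3 = 42.
  V_q(n, t) = 1 + 42 = 43.
Step 2: q^n = 4^14 = 268435456.
Step 3: Hamming bound ⌊q^n / V_q(n,t)⌋ = ⌊268435456/43⌋ = 6242685.
Step 4: Compare |C| = 11999146 to 6242685: violated.
The claimed |C| lies above the Hamming bound, so no 4-ary code of length 14 with d ≥ 3 can have 11999146 codewords.


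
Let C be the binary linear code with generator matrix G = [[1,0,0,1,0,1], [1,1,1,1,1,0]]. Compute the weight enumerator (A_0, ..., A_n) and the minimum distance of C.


Weight distribution: A_0 = 1, A_3 = 1, A_4 = 1, A_5 = 1. Minimum distance d = 3.

Enumerate all 2^2 = 4 messages m ∈ F_2^2.
For each, compute codeword c = mG in F_2^6, then tally its weight.
  m = 00 → c = 000000, weight = 0.
  m = 10 → c = 100101, weight = 3.
  m = 01 → c = 111110, weight = 5.
  m = 11 → c = 011011, weight = 4.
Tally weights:
  weight 0: 1 codewords.
  weight 3: 1 codewords.
  weight 4: 1 codewords.
  weight 5: 1 codewords.
Minimum distance d = smallest w > 0 with A_w > 0 = 3.
Sanity: Σ A_w = 4 = 2^2 = 4 ✓.


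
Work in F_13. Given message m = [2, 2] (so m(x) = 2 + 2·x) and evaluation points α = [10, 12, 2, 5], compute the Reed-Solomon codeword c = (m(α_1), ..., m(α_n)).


c = [9, 0, 6, 12]

Message polynomial: m(x) = 2 + 2·x (mod 13).
For each evaluation point α_i, compute m(α_i) mod 13:
  α_1 = 10: Horner steps 2 → 9, so m(10) = 9.
  α_2 = 12: Horner steps 2 → 0, so m(12) = 0.
  α_3 = 2: Horner steps 2 → 6, so m(2) = 6.
  α_4 = 5: Horner steps 2 → 12, so m(5) = 12.
Codeword c = [9, 0, 6, 12] ∈ F_13^4.


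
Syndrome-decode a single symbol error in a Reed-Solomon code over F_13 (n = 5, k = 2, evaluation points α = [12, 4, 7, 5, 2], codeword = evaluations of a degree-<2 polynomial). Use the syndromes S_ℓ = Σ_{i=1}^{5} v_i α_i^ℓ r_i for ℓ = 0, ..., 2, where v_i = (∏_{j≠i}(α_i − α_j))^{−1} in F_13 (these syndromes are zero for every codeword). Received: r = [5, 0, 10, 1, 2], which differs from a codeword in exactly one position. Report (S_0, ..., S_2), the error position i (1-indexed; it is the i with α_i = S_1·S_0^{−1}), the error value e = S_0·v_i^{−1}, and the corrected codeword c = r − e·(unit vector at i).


S = (5, 12, 8), error at position 4, error magnitude e = 2, c = [5, 0, 10, 12, 2].

Step 1: column multipliers v_i = (∏_{j≠i}(α_i − α_j))^{−1} mod 13.
  i = 1 (α = 12): (12−4)(12−7)(12−5)(12−2) = 8·5·7·10 = 2800 ≡ 5, so v_1 = 5^{−1} = 8 (mod 13).
  i = 2 (α = 4): (4−12)(4−7)(4−5)(4−2) = (−8)·(−3)·(−1)·2 = −48 ≡ 4, so v_2 = 4^{−1} = 10 (mod 13).
  i = 3 (α = 7): (7−12)(7−4)(7−5)(7−2) = (−5)·3·2·5 = −150 ≡ 6, so v_3 = 6^{−1} = 11 (mod 13).
  i = 4 (α = 5): (5−12)(5−4)(5−7)(5−2) = (−7)·1·(−2)·3 = 42 ≡ 3, so v_4 = 3^{−1} = 9 (mod 13).
  i = 5 (α = 2): (2−12)(2−4)(2−7)(2−5) = (−10)·(−2)·(−5)·(−3) = 300 ≡ 1, so v_5 = 1^{−1} = 1 (mod 13).
  v = [8, 10, 11, 9, 1].
Step 2: syndromes of r = [5, 0, 10, 1, 2] (all sums mod 13).
  S_0 = Σ v_i r_i = 8·5 + 10·0 + 11·10 + 9·1 + 1·2 = 161 ≡ 5.
  S_1 = Σ v_i α_i r_i = 8·12·5 + 10·4·0 + 11·7·10 + 9·5·1 + 1·2·2 = 1299 ≡ 12.
  α_i^2 mod 13 = [1, 3, 10, 12, 4].
  S_2 = Σ v_i α_i^2 r_i = 8·1·5 + 10·3·0 + 11·10·10 + 9·12·1 + 1·4·2 = 1256 ≡ 8.
  S = (5, 12, 8) ≠ 0, so r is not a codeword (an error is present).
Step 3: locate the error. For a single error e at position i, S_ℓ = v_i·e·α_i^ℓ, so α_err = S_1/S_0.
  S_0^{−1} = 5^{−1} = 8 (mod 13), so α_err = 12·8 = 96 ≡ 5 = α_4. Error position i = 4.
  Consistency check: S_2/S_1 = 8·12 = 96 ≡ 5 = α_err ✓ (single-error assumption holds).
Step 4: error magnitude e = S_0/v_4 = S_0·∏_{j≠4}(α_4 − α_j) = 5·3 = 15 ≡ 2 (mod 13).
Step 5: correct position 4: c_4 = r_4 − e = 1 − 2 ≡ 12 (mod 13). Hence c = [5, 0, 10, 12, 2].
  Check: interpolating c through the α_i gives m(x) = 4 + 12·x (degree < 2) with m(α_i) = c_i for every i, so c is indeed a codeword.


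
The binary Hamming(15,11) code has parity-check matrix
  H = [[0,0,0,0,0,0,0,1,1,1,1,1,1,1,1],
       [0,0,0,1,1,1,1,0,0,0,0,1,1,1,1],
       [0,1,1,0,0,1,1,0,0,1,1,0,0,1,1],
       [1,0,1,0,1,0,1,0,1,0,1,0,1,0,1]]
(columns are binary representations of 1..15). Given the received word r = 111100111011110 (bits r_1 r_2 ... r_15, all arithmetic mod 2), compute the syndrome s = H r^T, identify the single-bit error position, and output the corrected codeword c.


s = (0, 1, 1, 0)^T, error position = 6, corrected codeword c = 111101111011110

Compute s = H r^T mod 2 one row at a time:
  s_1 = 1 + 1 + 0 + 1 + 1 + 1 + 1 + 0 = 6 ≡ 0 (mod 2).
  s_2 = 1 + 0 + 0 + 1 + 1 + 1 + 1 + 0 = 5 ≡ 1 (mod 2).
  s_3 = 1 + 1 + 0 + 1 + 0 + 1 + 1 + 0 = 5 ≡ 1 (mod 2).
  s_4 = 1 + 1 + 0 + 1 + 1 + 1 + 1 + 0 = 6 ≡ 0 (mod 2).
s = (0, 1, 1, 0)^T — this equals column 6 of H (binary 0110), so error is at position 6.
Correct: flip bit 6 of r = 111100111011110 to get c = 111101111011110.


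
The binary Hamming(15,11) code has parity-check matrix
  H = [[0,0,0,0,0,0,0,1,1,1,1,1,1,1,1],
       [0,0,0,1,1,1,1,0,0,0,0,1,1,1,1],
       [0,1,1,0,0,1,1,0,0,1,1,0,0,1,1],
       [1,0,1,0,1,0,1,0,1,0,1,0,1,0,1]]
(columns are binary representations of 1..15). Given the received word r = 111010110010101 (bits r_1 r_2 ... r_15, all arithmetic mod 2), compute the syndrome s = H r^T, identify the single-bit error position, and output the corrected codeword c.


s = (0, 0, 1, 1)^T, error position = 3, corrected codeword c = 110010110010101

Compute s = H r^T mod 2 one row at a time:
  s_1 = 1 + 0 + 0 + 1 + 0 + 1 + 0 + 1 = 4 ≡ 0 (mod 2).
  s_2 = 0 + 1 + 0 + 1 + 0 + 1 + 0 + 1 = 4 ≡ 0 (mod 2).
  s_3 = 1 + 1 + 0 + 1 + 0 + 1 + 0 + 1 = 5 ≡ 1 (mod 2).
  s_4 = 1 + 1 + 1 + 1 + 0 + 1 + 1 + 1 = 7 ≡ 1 (mod 2).
s = (0, 0, 1, 1)^T — this equals column 3 of H (binary 0011), so error is at position 3.
Correct: flip bit 3 of r = 111010110010101 to get c = 110010110010101.


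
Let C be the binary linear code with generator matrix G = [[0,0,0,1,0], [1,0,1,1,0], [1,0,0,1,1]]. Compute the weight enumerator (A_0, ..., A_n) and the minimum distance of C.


Weight distribution: A_0 = 1, A_1 = 1, A_2 = 3, A_3 = 3. Minimum distance d = 1.

Enumerate all 2^3 = 8 messages m ∈ F_2^3.
For each, compute codeword c = mG in F_2^5, then tally its weight.
  m = 000 → c = 00000, weight = 0.
  m = 100 → c = 00010, weight = 1.
  m = 010 → c = 10110, weight = 3.
  m = 110 → c = 10100, weight = 2.
  m = 001 → c = 10011, weight = 3.
  m = 101 → c = 10001, weight = 2.
  m = 011 → c = 00101, weight = 2.
  m = 111 → c = 00111, weight = 3.
Tally weights:
  weight 0: 1 codewords.
  weight 1: 1 codewords.
  weight 2: 3 codewords.
  weight 3: 3 codewords.
Minimum distance d = smallest w > 0 with A_w > 0 = 1.
Sanity: Σ A_w = 8 = 2^3 = 8 ✓.


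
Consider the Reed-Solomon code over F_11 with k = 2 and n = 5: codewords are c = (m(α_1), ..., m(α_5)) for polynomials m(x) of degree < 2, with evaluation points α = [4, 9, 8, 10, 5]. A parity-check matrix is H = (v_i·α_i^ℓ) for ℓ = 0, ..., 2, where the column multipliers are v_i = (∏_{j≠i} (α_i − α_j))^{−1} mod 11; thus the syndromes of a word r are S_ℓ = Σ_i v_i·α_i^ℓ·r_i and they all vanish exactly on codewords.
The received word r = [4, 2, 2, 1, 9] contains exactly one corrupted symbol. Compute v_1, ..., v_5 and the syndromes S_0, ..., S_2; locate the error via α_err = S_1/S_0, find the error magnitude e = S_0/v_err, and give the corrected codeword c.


S = (3, 5, 1), error at position 2, error magnitude e = 6, c = [4, 7, 2, 1, 9].

Step 1: column multipliers v_i = (∏_{j≠i}(α_i − α_j))^{−1} mod 11.
  i = 1 (α = 4): (4−9)(4−8)(4−10)(4−5) = (−5)·(−4)·(−6)·(−1) = 120 ≡ 10, so v_1 = 10^{−1} = 10 (mod 11).
  i = 2 (α = 9): (9−4)(9−8)(9−10)(9−5) = 5·1·(−1)·4 = −20 ≡ 2, so v_2 = 2^{−1} = 6 (mod 11).
  i = 3 (α = 8): (8−4)(8−9)(8−10)(8−5) = 4·(−1)·(−2)·3 = 24 ≡ 2, so v_3 = 2^{−1} = 6 (mod 11).
  i = 4 (α = 10): (10−4)(10−9)(10−8)(10−5) = 6·1·2·5 = 60 ≡ 5, so v_4 = 5^{−1} = 9 (mod 11).
  i = 5 (α = 5): (5−4)(5−9)(5−8)(5−10) = 1·(−4)·(−3)·(−5) = −60 ≡ 6, so v_5 = 6^{−1} = 2 (mod 11).
  v = [10, 6, 6, 9, 2].
Step 2: syndromes of r = [4, 2, 2, 1, 9] (all sums mod 11).
  S_0 = Σ v_i r_i = 10·4 + 6·2 + 6·2 + 9·1 + 2·9 = 91 ≡ 3.
  S_1 = Σ v_i α_i r_i = 10·4·4 + 6·9·2 + 6·8·2 + 9·10·1 + 2·5·9 = 544 ≡ 5.
  α_i^2 mod 11 = [5, 4, 9, 1, 3].
  S_2 = Σ v_i α_i^2 r_i = 10·5·4 + 6·4·2 + 6·9·2 + 9·1·1 + 2·3·9 = 419 ≡ 1.
  S = (3, 5, 1) ≠ 0, so r is not a codeword (an error is present).
Step 3: locate the error. For a single error e at position i, S_ℓ = v_i·e·α_i^ℓ, so α_err = S_1/S_0.
  S_0^{−1} = 3^{−1} = 4 (mod 11), so α_err = 5·4 = 20 ≡ 9 = α_2. Error position i = 2.
  Consistency check: S_2/S_1 = 1·9 = 9 ≡ 9 = α_err ✓ (single-error assumption holds).
Step 4: error magnitude e = S_0/v_2 = S_0·∏_{j≠2}(α_2 − α_j) = 3·2 = 6 ≡ 6 (mod 11).
Step 5: correct position 2: c_2 = r_2 − e = 2 − 6 ≡ 7 (mod 11). Hence c = [4, 7, 2, 1, 9].
  Check: interpolating c through the α_i gives m(x) = 6 + 5·x (degree < 2) with m(α_i) = c_i for every i, so c is indeed a codeword.


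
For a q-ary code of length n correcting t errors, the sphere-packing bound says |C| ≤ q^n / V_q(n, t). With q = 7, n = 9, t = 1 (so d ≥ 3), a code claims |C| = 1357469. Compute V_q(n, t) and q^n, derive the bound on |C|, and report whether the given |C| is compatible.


V_q(n, t) = 55, q^n = 40353607, Hamming bound = 733701, |C| = 1357469 > bound (violated).

Step 1: Compute V_q(n, t) = Σ_{j=0}^1 C(n, j) (q−1)^j.
  j = 0: C(9,0)·(6)^0 = 1·1 = 1.
  j = 1: C(9,1)·(6)^1 = 9·6 = 54.
  V_q(n, t) = 1 + 54 = 55.
Step 2: q^n = 7^9 = 40353607.
Step 3: Hamming bound ⌊q^n / V_q(n,t)⌋ = ⌊40353607/55⌋ = 733701.
Step 4: Compare |C| = 1357469 to 733701: violated.
The claimed |C| lies above the Hamming bound, so no 7-ary code of length 9 with d ≥ 3 can have 1357469 codewords.


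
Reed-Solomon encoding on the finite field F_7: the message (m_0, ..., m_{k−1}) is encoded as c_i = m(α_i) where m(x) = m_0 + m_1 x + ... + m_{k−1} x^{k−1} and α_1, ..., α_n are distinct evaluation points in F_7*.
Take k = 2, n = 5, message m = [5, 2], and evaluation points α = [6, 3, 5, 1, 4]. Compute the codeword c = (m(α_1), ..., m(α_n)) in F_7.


c = [3, 4, 1, 0, 6]

Message polynomial: m(x) = 5 + 2·x (mod 7).
For each evaluation point α_i, compute m(α_i) mod 7:
  α_1 = 6: Horner steps 2 → 3, so m(6) = 3.
  α_2 = 3: Horner steps 2 → 4, so m(3) = 4.
  α_3 = 5: Horner steps 2 → 1, so m(5) = 1.
  α_4 = 1: Horner steps 2 → 0, so m(1) = 0.
  α_5 = 4: Horner steps 2 → 6, so m(4) = 6.
Codeword c = [3, 4, 1, 0, 6] ∈ F_7^5.


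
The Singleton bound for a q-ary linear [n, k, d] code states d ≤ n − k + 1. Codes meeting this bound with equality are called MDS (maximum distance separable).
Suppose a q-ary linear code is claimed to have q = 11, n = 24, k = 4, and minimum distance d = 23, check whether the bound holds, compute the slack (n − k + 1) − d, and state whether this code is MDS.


Singleton RHS = n − k + 1 = 21, slack = -2, bound violated (no such code; not MDS).

Singleton bound: d ≤ n − k + 1.
Here n = 24, k = 4, so n − k + 1 = 21.
Given d = 23, check d ≤ 21: NO.
Slack = (n − k + 1) − d = -2.
The slack is negative: d = 23 exceeds n − k + 1 = 21 by 2, so the Singleton bound is violated and no linear [24, 4, 23]_11 code can exist. In particular it is not MDS (MDS requires d = n − k + 1 exactly).
Description: the claimed parameters are [24, 4, 23]_11; such a code would be impossible (violates the Singleton bound).


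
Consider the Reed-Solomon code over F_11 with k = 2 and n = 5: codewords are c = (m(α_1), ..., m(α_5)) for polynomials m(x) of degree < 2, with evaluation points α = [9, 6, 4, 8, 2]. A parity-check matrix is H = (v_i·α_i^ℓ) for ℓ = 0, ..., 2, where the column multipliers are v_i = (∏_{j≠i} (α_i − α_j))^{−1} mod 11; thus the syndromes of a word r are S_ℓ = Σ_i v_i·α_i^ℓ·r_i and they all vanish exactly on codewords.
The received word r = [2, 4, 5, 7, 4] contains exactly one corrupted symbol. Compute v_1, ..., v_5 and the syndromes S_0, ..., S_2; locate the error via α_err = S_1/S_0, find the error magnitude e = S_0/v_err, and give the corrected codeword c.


S = (5, 8, 4), error at position 2, error magnitude e = 9, c = [2, 6, 5, 7, 4].

Step 1: column multipliers v_i = (∏_{j≠i}(α_i − α_j))^{−1} mod 11.
  i = 1 (α = 9): (9−6)(9−4)(9−8)(9−2) = 3·5·1·7 = 105 ≡ 6, so v_1 = 6^{−1} = 2 (mod 11).
  i = 2 (α = 6): (6−9)(6−4)(6−8)(6−2) = (−3)·2·(−2)·4 = 48 ≡ 4, so v_2 = 4^{−1} = 3 (mod 11).
  i = 3 (α = 4): (4−9)(4−6)(4−8)(4−2) = (−5)·(−2)·(−4)·2 = −80 ≡ 8, so v_3 = 8^{−1} = 7 (mod 11).
  i = 4 (α = 8): (8−9)(8−6)(8−4)(8−2) = (−1)·2·4·6 = −48 ≡ 7, so v_4 = 7^{−1} = 8 (mod 11).
  i = 5 (α = 2): (2−9)(2−6)(2−4)(2−8) = (−7)·(−4)·(−2)·(−6) = 336 ≡ 6, so v_5 = 6^{−1} = 2 (mod 11).
  v = [2, 3, 7, 8, 2].
Step 2: syndromes of r = [2, 4, 5, 7, 4] (all sums mod 11).
  S_0 = Σ v_i r_i = 2·2 + 3·4 + 7·5 + 8·7 + 2·4 = 115 ≡ 5.
  S_1 = Σ v_i α_i r_i = 2·9·2 + 3·6·4 + 7·4·5 + 8·8·7 + 2·2·4 = 712 ≡ 8.
  α_i^2 mod 11 = [4, 3, 5, 9, 4].
  S_2 = Σ v_i α_i^2 r_i = 2·4·2 + 3·3·4 + 7·5·5 + 8·9·7 + 2·4·4 = 763 ≡ 4.
  S = (5, 8, 4) ≠ 0, so r is not a codeword (an error is present).
Step 3: locate the error. For a single error e at position i, S_ℓ = v_i·e·α_i^ℓ, so α_err = S_1/S_0.
  S_0^{−1} = 5^{−1} = 9 (mod 11), so α_err = 8·9 = 72 ≡ 6 = α_2. Error position i = 2.
  Consistency check: S_2/S_1 = 4·7 = 28 ≡ 6 = α_err ✓ (single-error assumption holds).
Step 4: error magnitude e = S_0/v_2 = S_0·∏_{j≠2}(α_2 − α_j) = 5·4 = 20 ≡ 9 (mod 11).
Step 5: correct position 2: c_2 = r_2 − e = 4 − 9 ≡ 6 (mod 11). Hence c = [2, 6, 5, 7, 4].
  Check: interpolating c through the α_i gives m(x) = 3 + 6·x (degree < 2) with m(α_i) = c_i for every i, so c is indeed a codeword.


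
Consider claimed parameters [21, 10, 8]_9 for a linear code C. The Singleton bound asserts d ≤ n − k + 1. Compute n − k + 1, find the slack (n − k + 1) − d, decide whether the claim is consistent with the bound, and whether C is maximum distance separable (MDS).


Singleton RHS = n − k + 1 = 12, slack = 4, bound satisfied, not MDS.

Singleton bound: d ≤ n − k + 1.
Here n = 21, k = 10, so n − k + 1 = 12.
Given d = 8, check d ≤ 12: YES.
Slack = (n − k + 1) − d = 4.
The code is NOT MDS (slack = 4 > 0).
Description: the claimed parameters are [21, 10, 8]_9; such a code would be non-MDS.


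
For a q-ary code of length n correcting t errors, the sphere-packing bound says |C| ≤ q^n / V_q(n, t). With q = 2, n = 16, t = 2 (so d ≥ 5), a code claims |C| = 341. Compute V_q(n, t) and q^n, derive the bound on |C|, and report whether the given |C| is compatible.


V_q(n, t) = 137, q^n = 65536, Hamming bound = 478, |C| = 341 ≤ bound (satisfied).

Step 1: Compute V_q(n, t) = Σ_{j=0}^2 C(n, j) (q−1)^j.
  j = 0: C(16,0)·(1)^0 = 1·1 = 1.
  j = 1: C(16,1)·(1)^1 = 16·1 = 16.
  j = 2: C(16,2)·(1)^2 = 120·1 = 120.
  V_q(n, t) = 1 + 16 + 120 = 137.
Step 2: q^n = 2^16 = 65536.
Step 3: Hamming bound ⌊q^n / V_q(n,t)⌋ = ⌊65536/137⌋ = 478.
Step 4: Compare |C| = 341 to 478: satisfied.
The claimed |C| lies below the Hamming bound.


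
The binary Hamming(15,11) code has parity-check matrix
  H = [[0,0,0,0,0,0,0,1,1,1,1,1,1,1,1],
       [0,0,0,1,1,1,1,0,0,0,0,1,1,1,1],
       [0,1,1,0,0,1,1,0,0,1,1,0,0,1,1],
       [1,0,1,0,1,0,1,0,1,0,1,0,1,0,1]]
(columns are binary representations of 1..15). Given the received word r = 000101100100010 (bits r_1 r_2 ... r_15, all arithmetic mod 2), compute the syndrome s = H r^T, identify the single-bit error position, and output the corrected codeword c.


s = (0, 0, 0, 1)^T, error position = 1, corrected codeword c = 100101100100010

Compute s = H r^T mod 2 one row at a time:
  s_1 = 0 + 0 + 1 + 0 + 0 + 0 + 1 + 0 = 2 ≡ 0 (mod 2).
  s_2 = 1 + 0 + 1 + 1 + 0 + 0 + 1 + 0 = 4 ≡ 0 (mod 2).
  s_3 = 0 + 0 + 1 + 1 + 1 + 0 + 1 + 0 = 4 ≡ 0 (mod 2).
  s_4 = 0 + 0 + 0 + 1 + 0 + 0 + 0 + 0 = 1 ≡ 1 (mod 2).
s = (0, 0, 0, 1)^T — this equals column 1 of H (binary 0001), so error is at position 1.
Correct: flip bit 1 of r = 000101100100010 to get c = 100101100100010.


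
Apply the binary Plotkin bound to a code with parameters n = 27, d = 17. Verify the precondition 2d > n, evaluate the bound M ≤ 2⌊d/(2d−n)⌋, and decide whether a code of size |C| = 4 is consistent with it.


Plotkin bound M ≤ 4; given |C| = 4 ≤ bound (satisfied).

Check applicability: 2d = 34, n = 27.
2d − n = 7 > 0, so Plotkin applies.
Compute d/(2d−n) = 17/7 ≈ 2.4286.
⌊d/(2d−n)⌋ = 2.
Plotkin bound: M ≤ 2·2 = 4.
Given |C| = 4, check: satisfied.
This |C| is at the Plotkin bound.


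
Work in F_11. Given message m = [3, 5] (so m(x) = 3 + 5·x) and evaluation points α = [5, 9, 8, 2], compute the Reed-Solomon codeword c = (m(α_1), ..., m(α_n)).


c = [6, 4, 10, 2]

Message polynomial: m(x) = 3 + 5·x (mod 11).
For each evaluation point α_i, compute m(α_i) mod 11:
  α_1 = 5: Horner steps 5 → 6, so m(5) = 6.
  α_2 = 9: Horner steps 5 → 4, so m(9) = 4.
  α_3 = 8: Horner steps 5 → 10, so m(8) = 10.
  α_4 = 2: Horner steps 5 → 2, so m(2) = 2.
Codeword c = [6, 4, 10, 2] ∈ F_11^4.


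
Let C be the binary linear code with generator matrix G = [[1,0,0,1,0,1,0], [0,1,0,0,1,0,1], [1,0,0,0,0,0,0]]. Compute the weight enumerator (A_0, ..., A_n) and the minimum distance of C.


Weight distribution: A_0 = 1, A_1 = 1, A_2 = 1, A_3 = 2, A_4 = 1, A_5 = 1, A_6 = 1. Minimum distance d = 1.

Enumerate all 2^3 = 8 messages m ∈ F_2^3.
For each, compute codeword c = mG in F_2^7, then tally its weight.
  m = 000 → c = 0000000, weight = 0.
  m = 100 → c = 1001010, weight = 3.
  m = 010 → c = 0100101, weight = 3.
  m = 110 → c = 1101111, weight = 6.
  m = 001 → c = 1000000, weight = 1.
  m = 101 → c = 0001010, weight = 2.
  m = 011 → c = 1100101, weight = 4.
  m = 111 → c = 0101111, weight = 5.
Tally weights:
  weight 0: 1 codewords.
  weight 1: 1 codewords.
  weight 2: 1 codewords.
  weight 3: 2 codewords.
  weight 4: 1 codewords.
  weight 5: 1 codewords.
  weight 6: 1 codewords.
Minimum distance d = smallest w > 0 with A_w > 0 = 1.
Sanity: Σ A_w = 8 = 2^3 = 8 ✓.


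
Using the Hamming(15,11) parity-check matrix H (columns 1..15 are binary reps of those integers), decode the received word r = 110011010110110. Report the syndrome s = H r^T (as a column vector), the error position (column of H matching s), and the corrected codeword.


s = (1, 0, 1, 0)^T, error position = 10, corrected codeword c = 110011010010110

Compute s = H r^T mod 2 one row at a time:
  s_1 = 1 + 0 + 1 + 1 + 0 + 1 + 1 + 0 = 5 ≡ 1 (mod 2).
  s_2 = 0 + 1 + 1 + 0 + 0 + 1 + 1 + 0 = 4 ≡ 0 (mod 2).
  s_3 = 1 + 0 + 1 + 0 + 1 + 1 + 1 + 0 = 5 ≡ 1 (mod 2).
  s_4 = 1 + 0 + 1 + 0 + 0 + 1 + 1 + 0 = 4 ≡ 0 (mod 2).
s = (1, 0, 1, 0)^T — this equals column 10 of H (binary 1010), so error is at position 10.
Correct: flip bit 10 of r = 110011010110110 to get c = 110011010010110.


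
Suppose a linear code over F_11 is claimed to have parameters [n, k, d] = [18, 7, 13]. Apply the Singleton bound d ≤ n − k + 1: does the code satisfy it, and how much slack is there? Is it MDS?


Singleton RHS = n − k + 1 = 12, slack = -1, bound violated (no such code; not MDS).

Singleton bound: d ≤ n − k + 1.
Here n = 18, k = 7, so n − k + 1 = 12.
Given d = 13, check d ≤ 12: NO.
Slack = (n − k + 1) − d = -1.
The slack is negative: d = 13 exceeds n − k + 1 = 12 by 1, so the Singleton bound is violated and no linear [18, 7, 13]_11 code can exist. In particular it is not MDS (MDS requires d = n − k + 1 exactly).
Description: the claimed parameters are [18, 7, 13]_11; such a code would be impossible (violates the Singleton bound).


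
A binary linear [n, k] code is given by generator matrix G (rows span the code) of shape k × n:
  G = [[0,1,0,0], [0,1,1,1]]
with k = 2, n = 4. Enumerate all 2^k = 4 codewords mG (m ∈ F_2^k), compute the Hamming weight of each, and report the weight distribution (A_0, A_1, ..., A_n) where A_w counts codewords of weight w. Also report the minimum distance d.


Weight distribution: A_0 = 1, A_1 = 1, A_2 = 1, A_3 = 1. Minimum distance d = 1.

Enumerate all 2^2 = 4 messages m ∈ F_2^2.
For each, compute codeword c = mG in F_2^4, then tally its weight.
  m = 00 → c = 0000, weight = 0.
  m = 10 → c = 0100, weight = 1.
  m = 01 → c = 0111, weight = 3.
  m = 11 → c = 0011, weight = 2.
Tally weights:
  weight 0: 1 codewords.
  weight 1: 1 codewords.
  weight 2: 1 codewords.
  weight 3: 1 codewords.
Minimum distance d = smallest w > 0 with A_w > 0 = 1.
Sanity: Σ A_w = 4 = 2^2 = 4 ✓.


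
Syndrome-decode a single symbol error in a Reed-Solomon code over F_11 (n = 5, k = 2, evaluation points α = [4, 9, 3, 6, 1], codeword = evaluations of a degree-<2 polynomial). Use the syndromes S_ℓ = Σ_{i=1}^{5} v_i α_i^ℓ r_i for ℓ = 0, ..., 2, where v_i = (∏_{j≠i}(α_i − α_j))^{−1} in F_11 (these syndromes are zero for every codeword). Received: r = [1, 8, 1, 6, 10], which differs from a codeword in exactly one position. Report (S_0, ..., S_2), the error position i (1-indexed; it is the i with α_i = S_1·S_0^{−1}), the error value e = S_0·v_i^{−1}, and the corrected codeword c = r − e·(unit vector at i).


S = (1, 3, 9), error at position 3, error magnitude e = 8, c = [1, 8, 4, 6, 10].

Step 1: column multipliers v_i = (∏_{j≠i}(α_i − α_j))^{−1} mod 11.
  i = 1 (α = 4): (4−9)(4−3)(4−6)(4−1) = (−5)·1·(−2)·3 = 30 ≡ 8, so v_1 = 8^{−1} = 7 (mod 11).
  i = 2 (α = 9): (9−4)(9−3)(9−6)(9−1) = 5·6·3·8 = 720 ≡ 5, so v_2 = 5^{−1} = 9 (mod 11).
  i = 3 (α = 3): (3−4)(3−9)(3−6)(3−1) = (−1)·(−6)·(−3)·2 = −36 ≡ 8, so v_3 = 8^{−1} = 7 (mod 11).
  i = 4 (α = 6): (6−4)(6−9)(6−3)(6−1) = 2·(−3)·3·5 = −90 ≡ 9, so v_4 = 9^{−1} = 5 (mod 11).
  i = 5 (α = 1): (1−4)(1−9)(1−3)(1−6) = (−3)·(−8)·(−2)·(−5) = 240 ≡ 9, so v_5 = 9^{−1} = 5 (mod 11).
  v = [7, 9, 7, 5, 5].
Step 2: syndromes of r = [1, 8, 1, 6, 10] (all sums mod 11).
  S_0 = Σ v_i r_i = 7·1 + 9·8 + 7·1 + 5·6 + 5·10 = 166 ≡ 1.
  S_1 = Σ v_i α_i r_i = 7·4·1 + 9·9·8 + 7·3·1 + 5·6·6 + 5·1·10 = 927 ≡ 3.
  α_i^2 mod 11 = [5, 4, 9, 3, 1].
  S_2 = Σ v_i α_i^2 r_i = 7·5·1 + 9·4·8 + 7·9·1 + 5·3·6 + 5·1·10 = 526 ≡ 9.
  S = (1, 3, 9) ≠ 0, so r is not a codeword (an error is present).
Step 3: locate the error. For a single error e at position i, S_ℓ = v_i·e·α_i^ℓ, so α_err = S_1/S_0.
  S_0^{−1} = 1^{−1} = 1 (mod 11), so α_err = 3·1 = 3 ≡ 3 = α_3. Error position i = 3.
  Consistency check: S_2/S_1 = 9·4 = 36 ≡ 3 = α_err ✓ (single-error assumption holds).
Step 4: error magnitude e = S_0/v_3 = S_0·∏_{j≠3}(α_3 − α_j) = 1·8 = 8 ≡ 8 (mod 11).
Step 5: correct position 3: c_3 = r_3 − e = 1 − 8 ≡ 4 (mod 11). Hence c = [1, 8, 4, 6, 10].
  Check: interpolating c through the α_i gives m(x) = 2 + 8·x (degree < 2) with m(α_i) = c_i for every i, so c is indeed a codeword.


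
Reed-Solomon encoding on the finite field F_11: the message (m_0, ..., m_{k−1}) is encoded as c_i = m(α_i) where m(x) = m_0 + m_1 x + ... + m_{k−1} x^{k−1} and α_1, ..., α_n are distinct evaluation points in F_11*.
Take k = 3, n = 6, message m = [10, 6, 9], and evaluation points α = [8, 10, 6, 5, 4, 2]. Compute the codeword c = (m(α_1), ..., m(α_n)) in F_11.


c = [7, 2, 7, 1, 2, 3]

Message polynomial: m(x) = 10 + 6·x + 9·x^2 (mod 11).
For each evaluation point α_i, compute m(α_i) mod 11:
  α_1 = 8: Horner steps 9 → 1 → 7, so m(8) = 7.
  α_2 = 10: Horner steps 9 → 8 → 2, so m(10) = 2.
  α_3 = 6: Horner steps 9 → 5 → 7, so m(6) = 7.
  α_4 = 5: Horner steps 9 → 7 → 1, so m(5) = 1.
  α_5 = 4: Horner steps 9 → 9 → 2, so m(4) = 2.
  α_6 = 2: Horner steps 9 → 2 → 3, so m(2) = 3.
Codeword c = [7, 2, 7, 1, 2, 3] ∈ F_11^6.


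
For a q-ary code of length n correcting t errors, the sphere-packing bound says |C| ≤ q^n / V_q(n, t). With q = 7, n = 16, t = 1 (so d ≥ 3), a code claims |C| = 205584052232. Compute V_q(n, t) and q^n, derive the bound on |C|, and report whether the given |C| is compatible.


V_q(n, t) = 97, q^n = 33232930569601, Hamming bound = 342607531645, |C| = 205584052232 ≤ bound (satisfied).

Step 1: Compute V_q(n, t) = Σ_{j=0}^1 C(n, j) (q−1)^j.
  j = 0: C(16,0)·(6)^0 = 1·1 = 1.
  j = 1: C(16,1)·(6)^1 = 16·6 = 96.
  V_q(n, t) = 1 + 96 = 97.
Step 2: q^n = 7^16 = 33232930569601.
Step 3: Hamming bound ⌊q^n / V_q(n,t)⌋ = ⌊33232930569601/97⌋ = 342607531645.
Step 4: Compare |C| = 205584052232 to 342607531645: satisfied.
The claimed |C| lies below the Hamming bound.


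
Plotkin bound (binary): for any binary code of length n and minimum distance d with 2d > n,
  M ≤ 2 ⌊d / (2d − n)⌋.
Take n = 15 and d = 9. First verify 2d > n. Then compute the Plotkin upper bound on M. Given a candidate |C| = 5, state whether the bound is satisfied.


Plotkin bound M ≤ 6; given |C| = 5 ≤ bound (satisfied).

Check applicability: 2d = 18, n = 15.
2d − n = 3 > 0, so Plotkin applies.
Compute d/(2d−n) = 9/3 ≈ 3.0000.
⌊d/(2d−n)⌋ = 3.
Plotkin bound: M ≤ 2·3 = 6.
Given |C| = 5, check: satisfied.
This |C| is below the Plotkin bound.


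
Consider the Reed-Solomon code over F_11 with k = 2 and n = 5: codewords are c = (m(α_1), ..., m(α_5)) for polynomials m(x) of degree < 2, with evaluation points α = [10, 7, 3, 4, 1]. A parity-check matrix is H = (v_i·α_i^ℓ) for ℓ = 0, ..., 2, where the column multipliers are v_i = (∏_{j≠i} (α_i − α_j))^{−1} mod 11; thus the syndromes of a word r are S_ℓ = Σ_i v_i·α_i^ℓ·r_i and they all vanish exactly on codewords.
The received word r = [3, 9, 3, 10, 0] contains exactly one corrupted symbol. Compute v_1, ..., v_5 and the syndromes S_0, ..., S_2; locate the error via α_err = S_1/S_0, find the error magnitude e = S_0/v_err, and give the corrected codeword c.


S = (6, 5, 6), error at position 1, error magnitude e = 6, c = [8, 9, 3, 10, 0].

Step 1: column multipliers v_i = (∏_{j≠i}(α_i − α_j))^{−1} mod 11.
  i = 1 (α = 10): (10−7)(10−3)(10−4)(10−1) = 3·7·6·9 = 1134 ≡ 1, so v_1 = 1^{−1} = 1 (mod 11).
  i = 2 (α = 7): (7−10)(7−3)(7−4)(7−1) = (−3)·4·3·6 = −216 ≡ 4, so v_2 = 4^{−1} = 3 (mod 11).
  i = 3 (α = 3): (3−10)(3−7)(3−4)(3−1) = (−7)·(−4)·(−1)·2 = −56 ≡ 10, so v_3 = 10^{−1} = 10 (mod 11).
  i = 4 (α = 4): (4−10)(4−7)(4−3)(4−1) = (−6)·(−3)·1·3 = 54 ≡ 10, so v_4 = 10^{−1} = 10 (mod 11).
  i = 5 (α = 1): (1−10)(1−7)(1−3)(1−4) = (−9)·(−6)·(−2)·(−3) = 324 ≡ 5, so v_5 = 5^{−1} = 9 (mod 11).
  v = [1, 3, 10, 10, 9].
Step 2: syndromes of r = [3, 9, 3, 10, 0] (all sums mod 11).
  S_0 = Σ v_i r_i = 1·3 + 3·9 + 10·3 + 10·10 + 9·0 = 160 ≡ 6.
  S_1 = Σ v_i α_i r_i = 1·10·3 + 3·7·9 + 10·3·3 + 10·4·10 + 9·1·0 = 709 ≡ 5.
  α_i^2 mod 11 = [1, 5, 9, 5, 1].
  S_2 = Σ v_i α_i^2 r_i = 1·1·3 + 3·5·9 + 10·9·3 + 10·5·10 + 9·1·0 = 908 ≡ 6.
  S = (6, 5, 6) ≠ 0, so r is not a codeword (an error is present).
Step 3: locate the error. For a single error e at position i, S_ℓ = v_i·e·α_i^ℓ, so α_err = S_1/S_0.
  S_0^{−1} = 6^{−1} = 2 (mod 11), so α_err = 5·2 = 10 ≡ 10 = α_1. Error position i = 1.
  Consistency check: S_2/S_1 = 6·9 = 54 ≡ 10 = α_err ✓ (single-error assumption holds).
Step 4: error magnitude e = S_0/v_1 = S_0·∏_{j≠1}(α_1 − α_j) = 6·1 = 6 ≡ 6 (mod 11).
Step 5: correct position 1: c_1 = r_1 − e = 3 − 6 ≡ 8 (mod 11). Hence c = [8, 9, 3, 10, 0].
  Check: interpolating c through the α_i gives m(x) = 4 + 7·x (degree < 2) with m(α_i) = c_i for every i, so c is indeed a codeword.


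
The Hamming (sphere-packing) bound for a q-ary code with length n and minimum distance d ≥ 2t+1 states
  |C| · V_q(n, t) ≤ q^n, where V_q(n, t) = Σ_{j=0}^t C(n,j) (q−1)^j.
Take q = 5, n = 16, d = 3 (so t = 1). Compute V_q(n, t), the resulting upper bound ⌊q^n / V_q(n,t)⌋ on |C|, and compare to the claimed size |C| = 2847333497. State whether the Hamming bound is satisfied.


V_q(n, t) = 65, q^n = 152587890625, Hamming bound = 2347506009, |C| = 2847333497 > bound (violated).

Step 1: Compute V_q(n, t) = Σ_{j=0}^1 C(n, j) (q−1)^j.
  j = 0: C(16,0)·(4)^0 = 1·1 = 1.
  j = 1: C(16,1)·(4)^1 = 16·4 = 64.
  V_q(n, t) = 1 + 64 = 65.
Step 2: q^n = 5^16 = 152587890625.
Step 3: Hamming bound ⌊q^n / V_q(n,t)⌋ = ⌊152587890625/65⌋ = 2347506009.
Step 4: Compare |C| = 2847333497 to 2347506009: violated.
The claimed |C| lies above the Hamming bound, so no 5-ary code of length 16 with d ≥ 3 can have 2847333497 codewords.


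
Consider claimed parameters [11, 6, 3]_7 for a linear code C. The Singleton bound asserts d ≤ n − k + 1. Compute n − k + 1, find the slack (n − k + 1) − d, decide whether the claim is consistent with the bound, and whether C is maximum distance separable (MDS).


Singleton RHS = n − k + 1 = 6, slack = 3, bound satisfied, not MDS.

Singleton bound: d ≤ n − k + 1.
Here n = 11, k = 6, so n − k + 1 = 6.
Given d = 3, check d ≤ 6: YES.
Slack = (n − k + 1) − d = 3.
The code is NOT MDS (slack = 3 > 0).
Description: the claimed parameters are [11, 6, 3]_7; such a code would be non-MDS.
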